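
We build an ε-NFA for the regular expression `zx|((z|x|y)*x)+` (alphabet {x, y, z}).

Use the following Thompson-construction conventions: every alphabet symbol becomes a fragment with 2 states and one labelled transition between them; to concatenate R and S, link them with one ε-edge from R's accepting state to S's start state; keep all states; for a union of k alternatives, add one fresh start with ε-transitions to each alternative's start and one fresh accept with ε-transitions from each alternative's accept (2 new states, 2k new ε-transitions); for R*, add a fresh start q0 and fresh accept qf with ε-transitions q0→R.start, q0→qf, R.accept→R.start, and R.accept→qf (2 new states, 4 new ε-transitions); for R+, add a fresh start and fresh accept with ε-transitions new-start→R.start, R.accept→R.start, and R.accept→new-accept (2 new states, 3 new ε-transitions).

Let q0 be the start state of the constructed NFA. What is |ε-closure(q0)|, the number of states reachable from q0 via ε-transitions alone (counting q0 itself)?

Compute the ε-closure size of each fragment's start state recursively; a symbol fragment's start has no outgoing ε-edge, so its closure is just itself (size 1).
  zx — same as the first factor's closure: C = 1
  z|x|y — C = 1 + 1 + 1 + 1 = 4 (the new accept is not ε-reachable since no branch accepts ε)
  (z|x|y)* — C = 1 (new start) + 4 (body) + 1 (new accept) = 6
  (z|x|y)*x — the left operand accepts ε, so the closure extends into the next operand (via the concat ε-link); C = 6 + 1 = 7
  ((z|x|y)*x)+ — new start ε-reaches only the body's start; the new accept needs a symbol first: C = 1 + 7 = 8
  zx|((z|x|y)*x)+ — C = 1 + 1 + 8 = 10 (the new accept is not ε-reachable since no branch accepts ε)

10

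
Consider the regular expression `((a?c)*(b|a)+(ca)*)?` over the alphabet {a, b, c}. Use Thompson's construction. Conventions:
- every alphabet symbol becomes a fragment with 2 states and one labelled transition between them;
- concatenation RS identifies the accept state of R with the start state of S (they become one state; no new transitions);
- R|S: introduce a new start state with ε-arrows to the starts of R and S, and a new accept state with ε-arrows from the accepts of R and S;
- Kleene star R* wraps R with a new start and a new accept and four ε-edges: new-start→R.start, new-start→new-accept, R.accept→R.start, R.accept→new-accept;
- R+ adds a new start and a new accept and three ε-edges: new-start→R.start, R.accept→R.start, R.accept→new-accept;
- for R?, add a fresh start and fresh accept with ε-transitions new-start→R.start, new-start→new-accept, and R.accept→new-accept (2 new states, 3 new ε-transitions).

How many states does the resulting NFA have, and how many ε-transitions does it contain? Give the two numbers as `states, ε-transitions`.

20, 21

Building bottom-up:
Each of the 6 symbol leaves contributes 2 states and 0 ε-transitions.
  a? — 4 states, 3 ε-transitions
  a?c — 5 states, 3 ε-transitions
  (a?c)* — 7 states, 7 ε-transitions
  b|a — 6 states, 4 ε-transitions
  (b|a)+ — 8 states, 7 ε-transitions
  ca — 3 states, 0 ε-transitions
  (ca)* — 5 states, 4 ε-transitions
  (a?c)*(b|a)+(ca)* — 18 states, 18 ε-transitions
  ((a?c)*(b|a)+(ca)*)? — 20 states, 21 ε-transitions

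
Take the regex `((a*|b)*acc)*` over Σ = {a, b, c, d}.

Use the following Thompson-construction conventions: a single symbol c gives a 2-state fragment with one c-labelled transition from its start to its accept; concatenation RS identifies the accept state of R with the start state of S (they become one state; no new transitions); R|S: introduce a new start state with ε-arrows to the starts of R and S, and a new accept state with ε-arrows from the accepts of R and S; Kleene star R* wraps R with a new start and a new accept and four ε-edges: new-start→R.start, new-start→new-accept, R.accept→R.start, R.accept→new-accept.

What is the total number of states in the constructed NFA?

By structural recursion:
Each of the 5 symbol leaves contributes a 2-state fragment.
  a* = 4 states
  a*|b = 8 states
  (a*|b)* = 10 states
  (a*|b)*acc = 13 states
  ((a*|b)*acc)* = 15 states

15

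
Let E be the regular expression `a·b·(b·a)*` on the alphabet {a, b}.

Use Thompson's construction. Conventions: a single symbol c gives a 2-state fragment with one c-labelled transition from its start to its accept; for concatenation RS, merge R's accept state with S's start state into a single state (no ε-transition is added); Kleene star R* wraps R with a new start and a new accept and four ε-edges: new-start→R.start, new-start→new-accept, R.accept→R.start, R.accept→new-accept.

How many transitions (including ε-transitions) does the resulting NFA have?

8

By structural recursion:
Each of the 4 symbol leaves contributes 1 transition (1 symbol, 0 ε).
  b·a → 2 transitions (2 symbol, 0 ε)
  (b·a)* → 6 transitions (2 symbol, 4 ε)
  a·b·(b·a)* → 8 transitions (4 symbol, 4 ε)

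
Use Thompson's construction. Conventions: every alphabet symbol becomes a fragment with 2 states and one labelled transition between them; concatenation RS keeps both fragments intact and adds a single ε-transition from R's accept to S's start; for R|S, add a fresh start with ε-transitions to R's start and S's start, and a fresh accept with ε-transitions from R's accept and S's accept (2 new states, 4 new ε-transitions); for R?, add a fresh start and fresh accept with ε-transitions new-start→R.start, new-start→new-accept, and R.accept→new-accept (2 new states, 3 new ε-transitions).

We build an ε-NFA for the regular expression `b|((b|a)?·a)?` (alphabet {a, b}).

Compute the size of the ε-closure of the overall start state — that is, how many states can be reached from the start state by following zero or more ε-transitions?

11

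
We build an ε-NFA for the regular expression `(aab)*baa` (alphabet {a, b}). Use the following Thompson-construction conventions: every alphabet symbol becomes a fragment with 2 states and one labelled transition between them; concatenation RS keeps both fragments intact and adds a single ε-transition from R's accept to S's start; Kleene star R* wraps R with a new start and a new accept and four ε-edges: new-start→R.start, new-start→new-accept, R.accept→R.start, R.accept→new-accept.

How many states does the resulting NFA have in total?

14

Building bottom-up:
Each of the 6 symbol leaves contributes a 2-state fragment.
  aab = 6 states
  (aab)* = 8 states
  (aab)*baa = 14 states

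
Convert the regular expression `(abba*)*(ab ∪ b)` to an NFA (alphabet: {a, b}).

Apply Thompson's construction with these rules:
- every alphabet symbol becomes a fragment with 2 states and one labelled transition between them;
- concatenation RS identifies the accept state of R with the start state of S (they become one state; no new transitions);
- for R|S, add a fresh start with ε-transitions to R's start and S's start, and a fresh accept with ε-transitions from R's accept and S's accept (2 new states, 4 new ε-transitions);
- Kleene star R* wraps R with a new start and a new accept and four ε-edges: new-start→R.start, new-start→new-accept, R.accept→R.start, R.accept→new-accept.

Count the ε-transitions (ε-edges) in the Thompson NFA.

Building bottom-up:
Each of the 7 symbol leaves contributes 0 ε-transitions.
  a* → 4 ε-transitions
  abba* → 4 ε-transitions
  (abba*)* → 8 ε-transitions
  ab → 0 ε-transitions
  ab ∪ b → 4 ε-transitions
  (abba*)*(ab ∪ b) → 12 ε-transitions

12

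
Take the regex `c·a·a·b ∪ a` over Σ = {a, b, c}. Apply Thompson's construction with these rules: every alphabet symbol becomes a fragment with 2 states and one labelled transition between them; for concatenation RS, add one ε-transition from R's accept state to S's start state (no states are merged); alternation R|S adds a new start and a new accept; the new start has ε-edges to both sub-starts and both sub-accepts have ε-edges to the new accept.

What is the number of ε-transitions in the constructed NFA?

7

Building bottom-up:
Each of the 5 symbol leaves contributes 0 ε-transitions.
  c·a·a·b → 3 ε-transitions
  c·a·a·b ∪ a → 7 ε-transitions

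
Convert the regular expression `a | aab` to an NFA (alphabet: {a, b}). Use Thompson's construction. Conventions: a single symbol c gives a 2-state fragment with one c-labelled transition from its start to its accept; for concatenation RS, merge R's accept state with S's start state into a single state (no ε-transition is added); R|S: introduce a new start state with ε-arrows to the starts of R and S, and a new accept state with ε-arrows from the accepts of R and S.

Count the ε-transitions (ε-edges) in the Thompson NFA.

4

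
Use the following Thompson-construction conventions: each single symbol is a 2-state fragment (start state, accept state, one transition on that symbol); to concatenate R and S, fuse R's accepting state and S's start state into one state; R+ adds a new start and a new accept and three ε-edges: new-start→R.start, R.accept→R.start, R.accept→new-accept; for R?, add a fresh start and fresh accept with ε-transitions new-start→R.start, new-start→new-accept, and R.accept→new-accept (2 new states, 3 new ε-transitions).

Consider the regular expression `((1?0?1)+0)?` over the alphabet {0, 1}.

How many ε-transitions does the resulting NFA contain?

12

Building bottom-up:
Each of the 4 symbol leaves contributes 0 ε-transitions.
  1? = 3 ε-transitions
  0? = 3 ε-transitions
  1?0?1 = 6 ε-transitions
  (1?0?1)+ = 9 ε-transitions
  (1?0?1)+0 = 9 ε-transitions
  ((1?0?1)+0)? = 12 ε-transitions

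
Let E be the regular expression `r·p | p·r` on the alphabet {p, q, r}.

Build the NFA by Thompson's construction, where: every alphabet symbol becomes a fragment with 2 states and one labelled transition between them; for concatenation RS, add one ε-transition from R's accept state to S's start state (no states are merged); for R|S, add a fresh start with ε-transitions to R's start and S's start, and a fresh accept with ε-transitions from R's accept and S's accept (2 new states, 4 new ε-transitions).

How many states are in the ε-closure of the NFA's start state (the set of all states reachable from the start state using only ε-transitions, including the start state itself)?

3

Let C(F) = |ε-closure(F.start)| within fragment F, and note whether F accepts ε. Symbol fragments have C = 1 and do not accept ε. Then:
  r·p : same as the first factor's closure: C = 1
  p·r : same as the first factor's closure: C = 1
  r·p | p·r : C = 1 + 1 + 1 = 3 (the new accept is not ε-reachable since no branch accepts ε)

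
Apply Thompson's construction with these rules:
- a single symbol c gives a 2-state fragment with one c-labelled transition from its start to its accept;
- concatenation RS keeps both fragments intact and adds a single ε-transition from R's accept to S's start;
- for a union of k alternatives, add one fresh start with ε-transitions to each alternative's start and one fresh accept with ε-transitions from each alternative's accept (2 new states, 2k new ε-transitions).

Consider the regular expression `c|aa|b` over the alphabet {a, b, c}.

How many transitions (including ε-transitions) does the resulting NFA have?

11

Recursing over subexpressions:
Each of the 4 symbol leaves contributes 1 transition (1 symbol, 0 ε).
  aa : 3 transitions (2 symbol, 1 ε)
  c|aa|b : 11 transitions (4 symbol, 7 ε)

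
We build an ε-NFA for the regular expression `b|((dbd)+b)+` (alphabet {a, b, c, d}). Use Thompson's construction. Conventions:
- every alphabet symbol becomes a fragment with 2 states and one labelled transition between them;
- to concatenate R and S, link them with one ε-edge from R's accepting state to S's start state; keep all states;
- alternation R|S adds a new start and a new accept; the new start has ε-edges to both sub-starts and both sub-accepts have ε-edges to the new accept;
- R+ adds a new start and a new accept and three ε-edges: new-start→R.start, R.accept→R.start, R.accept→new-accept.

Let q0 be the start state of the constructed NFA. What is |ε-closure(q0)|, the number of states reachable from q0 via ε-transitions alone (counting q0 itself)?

Let C(F) = |ε-closure(F.start)| within fragment F, and note whether F accepts ε. Symbol fragments have C = 1 and do not accept ε. Then:
  dbd → same as the first factor's closure: C = 1
  (dbd)+ → C = 1 + 1 = 2 (the body doesn't accept ε, so the new accept is not reached)
  (dbd)+b → C equals the left operand's closure size = 2 (its accept is not ε-reachable, so the closure stops there)
  ((dbd)+b)+ → new start ε-reaches only the body's start; the new accept needs a symbol first: C = 1 + 2 = 3
  b|((dbd)+b)+ → C = 1 + 1 + 3 = 5 (the new accept is not ε-reachable since no branch accepts ε)

5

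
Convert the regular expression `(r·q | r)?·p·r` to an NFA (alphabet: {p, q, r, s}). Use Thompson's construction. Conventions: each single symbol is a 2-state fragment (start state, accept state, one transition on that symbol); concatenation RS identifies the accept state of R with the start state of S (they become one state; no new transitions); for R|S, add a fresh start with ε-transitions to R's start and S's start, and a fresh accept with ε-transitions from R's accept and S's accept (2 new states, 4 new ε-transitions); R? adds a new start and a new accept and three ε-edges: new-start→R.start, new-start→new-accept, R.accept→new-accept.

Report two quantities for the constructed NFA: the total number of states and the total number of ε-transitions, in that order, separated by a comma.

Per subexpression:
Each of the 5 symbol leaves contributes 2 states and 0 ε-transitions.
  r·q : 3 states, 0 ε-transitions
  r·q | r : 7 states, 4 ε-transitions
  (r·q | r)? : 9 states, 7 ε-transitions
  (r·q | r)?·p·r : 11 states, 7 ε-transitions

11, 7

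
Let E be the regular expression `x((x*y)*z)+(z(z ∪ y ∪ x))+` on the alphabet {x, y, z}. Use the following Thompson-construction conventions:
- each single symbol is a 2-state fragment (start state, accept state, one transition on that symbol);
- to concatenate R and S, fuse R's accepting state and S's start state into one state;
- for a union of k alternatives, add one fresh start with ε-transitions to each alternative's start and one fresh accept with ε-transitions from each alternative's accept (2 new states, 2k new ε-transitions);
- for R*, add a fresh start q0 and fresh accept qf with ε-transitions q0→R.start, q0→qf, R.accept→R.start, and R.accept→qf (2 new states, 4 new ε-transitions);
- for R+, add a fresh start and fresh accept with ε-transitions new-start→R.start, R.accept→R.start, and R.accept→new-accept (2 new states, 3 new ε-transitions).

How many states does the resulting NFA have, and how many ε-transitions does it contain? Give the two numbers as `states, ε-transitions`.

21, 20

Bottom-up over the parse tree:
Each of the 8 symbol leaves contributes 2 states and 0 ε-transitions.
  x* → 4 states, 4 ε-transitions
  x*y → 5 states, 4 ε-transitions
  (x*y)* → 7 states, 8 ε-transitions
  (x*y)*z → 8 states, 8 ε-transitions
  ((x*y)*z)+ → 10 states, 11 ε-transitions
  z ∪ y ∪ x → 8 states, 6 ε-transitions
  z(z ∪ y ∪ x) → 9 states, 6 ε-transitions
  (z(z ∪ y ∪ x))+ → 11 states, 9 ε-transitions
  x((x*y)*z)+(z(z ∪ y ∪ x))+ → 21 states, 20 ε-transitions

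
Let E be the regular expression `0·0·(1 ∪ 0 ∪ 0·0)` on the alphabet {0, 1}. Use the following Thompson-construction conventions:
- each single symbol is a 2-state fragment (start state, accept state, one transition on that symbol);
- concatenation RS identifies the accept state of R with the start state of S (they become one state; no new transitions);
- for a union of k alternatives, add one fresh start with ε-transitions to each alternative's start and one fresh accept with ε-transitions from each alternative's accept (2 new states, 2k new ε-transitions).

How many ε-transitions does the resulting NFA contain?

6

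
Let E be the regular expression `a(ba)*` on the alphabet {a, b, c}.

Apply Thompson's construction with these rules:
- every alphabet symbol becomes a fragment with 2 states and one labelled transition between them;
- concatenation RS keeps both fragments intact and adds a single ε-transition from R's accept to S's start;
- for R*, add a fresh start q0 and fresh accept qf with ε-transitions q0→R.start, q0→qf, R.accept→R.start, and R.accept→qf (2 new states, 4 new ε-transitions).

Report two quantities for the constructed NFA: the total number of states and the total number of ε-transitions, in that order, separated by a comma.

8, 6

Recursing over subexpressions:
Each of the 3 symbol leaves contributes 2 states and 0 ε-transitions.
  ba → 4 states, 1 ε-transition
  (ba)* → 6 states, 5 ε-transitions
  a(ba)* → 8 states, 6 ε-transitions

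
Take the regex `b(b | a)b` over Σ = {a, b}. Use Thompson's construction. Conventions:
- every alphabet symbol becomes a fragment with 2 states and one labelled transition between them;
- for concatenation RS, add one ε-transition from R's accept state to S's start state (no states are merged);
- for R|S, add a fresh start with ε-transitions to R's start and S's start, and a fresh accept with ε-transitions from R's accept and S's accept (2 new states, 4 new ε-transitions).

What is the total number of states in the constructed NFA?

10

By structural recursion:
Each of the 4 symbol leaves contributes a 2-state fragment.
  b | a : 6 states
  b(b | a)b : 10 states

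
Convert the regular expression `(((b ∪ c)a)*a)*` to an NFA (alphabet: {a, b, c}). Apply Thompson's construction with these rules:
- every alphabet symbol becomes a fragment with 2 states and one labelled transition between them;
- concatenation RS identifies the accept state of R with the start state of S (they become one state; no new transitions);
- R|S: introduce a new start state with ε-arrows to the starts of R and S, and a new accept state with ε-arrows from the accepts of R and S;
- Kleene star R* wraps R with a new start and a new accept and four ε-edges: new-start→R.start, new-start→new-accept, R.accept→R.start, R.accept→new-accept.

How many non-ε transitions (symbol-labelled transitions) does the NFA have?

4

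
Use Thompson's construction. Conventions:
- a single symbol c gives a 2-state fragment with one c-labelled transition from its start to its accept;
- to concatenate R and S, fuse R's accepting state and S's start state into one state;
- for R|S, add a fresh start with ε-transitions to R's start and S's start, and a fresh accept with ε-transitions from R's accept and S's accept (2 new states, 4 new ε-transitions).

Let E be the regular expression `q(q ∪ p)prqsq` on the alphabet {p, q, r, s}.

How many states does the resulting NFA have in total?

12

Building bottom-up:
Each of the 8 symbol leaves contributes a 2-state fragment.
  q ∪ p → 6 states
  q(q ∪ p)prqsq → 12 states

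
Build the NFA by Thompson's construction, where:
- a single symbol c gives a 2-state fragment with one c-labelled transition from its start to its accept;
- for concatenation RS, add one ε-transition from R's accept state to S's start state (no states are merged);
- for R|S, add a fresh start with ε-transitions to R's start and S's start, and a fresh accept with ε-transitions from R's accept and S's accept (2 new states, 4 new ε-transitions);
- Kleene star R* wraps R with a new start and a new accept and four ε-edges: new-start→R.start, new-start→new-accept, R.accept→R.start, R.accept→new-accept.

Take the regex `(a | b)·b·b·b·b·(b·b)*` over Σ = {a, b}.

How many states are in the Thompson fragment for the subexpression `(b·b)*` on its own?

6

Fragment for `(b·b)*`:
Each of the 2 symbol leaves contributes a 2-state fragment.
  b·b : 4 states
  (b·b)* : 6 states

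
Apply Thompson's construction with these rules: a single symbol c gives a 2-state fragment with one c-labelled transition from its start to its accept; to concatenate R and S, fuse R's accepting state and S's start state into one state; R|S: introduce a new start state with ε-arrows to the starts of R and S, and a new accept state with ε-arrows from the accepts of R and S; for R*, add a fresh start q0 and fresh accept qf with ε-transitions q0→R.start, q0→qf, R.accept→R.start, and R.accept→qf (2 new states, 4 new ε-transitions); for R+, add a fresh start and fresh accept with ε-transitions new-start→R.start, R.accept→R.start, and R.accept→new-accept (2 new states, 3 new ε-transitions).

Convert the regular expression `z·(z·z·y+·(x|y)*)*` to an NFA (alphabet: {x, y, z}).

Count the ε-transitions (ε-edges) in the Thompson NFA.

Building bottom-up:
Each of the 6 symbol leaves contributes 0 ε-transitions.
  y+ — 3 ε-transitions
  x|y — 4 ε-transitions
  (x|y)* — 8 ε-transitions
  z·z·y+·(x|y)* — 11 ε-transitions
  (z·z·y+·(x|y)*)* — 15 ε-transitions
  z·(z·z·y+·(x|y)*)* — 15 ε-transitions

15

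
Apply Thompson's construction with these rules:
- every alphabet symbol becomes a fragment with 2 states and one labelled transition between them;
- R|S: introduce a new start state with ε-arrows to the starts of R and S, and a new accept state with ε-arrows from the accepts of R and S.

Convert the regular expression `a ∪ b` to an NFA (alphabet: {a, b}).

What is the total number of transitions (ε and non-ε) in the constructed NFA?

6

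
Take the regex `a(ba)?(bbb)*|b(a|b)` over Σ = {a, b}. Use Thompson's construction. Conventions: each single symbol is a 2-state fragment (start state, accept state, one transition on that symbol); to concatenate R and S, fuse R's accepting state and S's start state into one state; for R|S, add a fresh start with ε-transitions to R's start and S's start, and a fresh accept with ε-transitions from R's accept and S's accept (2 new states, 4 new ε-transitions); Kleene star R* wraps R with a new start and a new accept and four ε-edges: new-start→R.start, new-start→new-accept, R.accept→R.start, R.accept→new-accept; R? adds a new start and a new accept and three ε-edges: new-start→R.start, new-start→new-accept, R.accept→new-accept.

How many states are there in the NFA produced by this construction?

20

Building bottom-up:
Each of the 9 symbol leaves contributes a 2-state fragment.
  ba = 3 states
  (ba)? = 5 states
  bbb = 4 states
  (bbb)* = 6 states
  a(ba)?(bbb)* = 11 states
  a|b = 6 states
  b(a|b) = 7 states
  a(ba)?(bbb)*|b(a|b) = 20 states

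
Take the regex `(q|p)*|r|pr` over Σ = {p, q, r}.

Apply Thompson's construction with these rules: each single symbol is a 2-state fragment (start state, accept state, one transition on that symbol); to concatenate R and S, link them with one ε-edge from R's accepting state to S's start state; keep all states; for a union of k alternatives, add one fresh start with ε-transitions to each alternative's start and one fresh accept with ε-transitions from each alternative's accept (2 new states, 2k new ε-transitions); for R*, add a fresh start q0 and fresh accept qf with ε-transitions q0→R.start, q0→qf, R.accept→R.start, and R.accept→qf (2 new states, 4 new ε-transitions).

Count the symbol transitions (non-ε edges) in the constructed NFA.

5

Recursing over subexpressions:
Each of the 5 symbol leaves contributes exactly 1 symbol transition.
  q|p — 2 symbol transitions
  (q|p)* — 2 symbol transitions
  pr — 2 symbol transitions
  (q|p)*|r|pr — 5 symbol transitions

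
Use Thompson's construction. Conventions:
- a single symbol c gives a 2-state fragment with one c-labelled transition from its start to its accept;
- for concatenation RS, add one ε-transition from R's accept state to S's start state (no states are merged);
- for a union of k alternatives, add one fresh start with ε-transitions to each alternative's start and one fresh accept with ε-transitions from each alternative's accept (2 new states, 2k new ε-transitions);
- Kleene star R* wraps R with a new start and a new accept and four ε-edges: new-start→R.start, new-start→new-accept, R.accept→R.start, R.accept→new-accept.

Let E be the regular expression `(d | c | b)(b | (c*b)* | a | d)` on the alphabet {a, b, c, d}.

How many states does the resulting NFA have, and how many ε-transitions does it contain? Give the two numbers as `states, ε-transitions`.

24, 24

Building bottom-up:
Each of the 8 symbol leaves contributes 2 states and 0 ε-transitions.
  d | c | b = 8 states, 6 ε-transitions
  c* = 4 states, 4 ε-transitions
  c*b = 6 states, 5 ε-transitions
  (c*b)* = 8 states, 9 ε-transitions
  b | (c*b)* | a | d = 16 states, 17 ε-transitions
  (d | c | b)(b | (c*b)* | a | d) = 24 states, 24 ε-transitions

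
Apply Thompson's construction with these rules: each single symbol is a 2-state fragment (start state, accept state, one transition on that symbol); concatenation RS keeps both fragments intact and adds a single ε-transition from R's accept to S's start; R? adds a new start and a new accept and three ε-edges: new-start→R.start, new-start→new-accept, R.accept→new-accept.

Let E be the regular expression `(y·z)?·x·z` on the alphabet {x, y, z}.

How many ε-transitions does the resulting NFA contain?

Recursing over subexpressions:
Each of the 4 symbol leaves contributes 0 ε-transitions.
  y·z — 1 ε-transition
  (y·z)? — 4 ε-transitions
  (y·z)?·x·z — 6 ε-transitions

6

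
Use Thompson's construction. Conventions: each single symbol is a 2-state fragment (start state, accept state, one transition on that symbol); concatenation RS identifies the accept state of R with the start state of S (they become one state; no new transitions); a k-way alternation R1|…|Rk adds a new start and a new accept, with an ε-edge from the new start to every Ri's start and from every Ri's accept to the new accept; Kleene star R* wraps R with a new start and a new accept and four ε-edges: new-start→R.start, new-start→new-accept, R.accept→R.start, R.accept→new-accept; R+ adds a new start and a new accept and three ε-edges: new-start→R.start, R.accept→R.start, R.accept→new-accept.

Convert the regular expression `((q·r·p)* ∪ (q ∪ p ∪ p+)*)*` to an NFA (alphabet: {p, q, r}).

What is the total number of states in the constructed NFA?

22

Building bottom-up:
Each of the 6 symbol leaves contributes a 2-state fragment.
  q·r·p : 4 states
  (q·r·p)* : 6 states
  p+ : 4 states
  q ∪ p ∪ p+ : 10 states
  (q ∪ p ∪ p+)* : 12 states
  (q·r·p)* ∪ (q ∪ p ∪ p+)* : 20 states
  ((q·r·p)* ∪ (q ∪ p ∪ p+)*)* : 22 states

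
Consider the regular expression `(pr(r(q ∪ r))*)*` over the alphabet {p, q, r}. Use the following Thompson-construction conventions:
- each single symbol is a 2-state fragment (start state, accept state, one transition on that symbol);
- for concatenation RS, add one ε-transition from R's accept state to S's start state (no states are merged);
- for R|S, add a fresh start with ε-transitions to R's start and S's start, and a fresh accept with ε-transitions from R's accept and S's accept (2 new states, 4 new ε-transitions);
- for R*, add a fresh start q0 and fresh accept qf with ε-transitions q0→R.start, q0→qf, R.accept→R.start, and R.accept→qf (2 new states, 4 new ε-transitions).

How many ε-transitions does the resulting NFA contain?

Bottom-up over the parse tree:
Each of the 5 symbol leaves contributes 0 ε-transitions.
  q ∪ r → 4 ε-transitions
  r(q ∪ r) → 5 ε-transitions
  (r(q ∪ r))* → 9 ε-transitions
  pr(r(q ∪ r))* → 11 ε-transitions
  (pr(r(q ∪ r))*)* → 15 ε-transitions

15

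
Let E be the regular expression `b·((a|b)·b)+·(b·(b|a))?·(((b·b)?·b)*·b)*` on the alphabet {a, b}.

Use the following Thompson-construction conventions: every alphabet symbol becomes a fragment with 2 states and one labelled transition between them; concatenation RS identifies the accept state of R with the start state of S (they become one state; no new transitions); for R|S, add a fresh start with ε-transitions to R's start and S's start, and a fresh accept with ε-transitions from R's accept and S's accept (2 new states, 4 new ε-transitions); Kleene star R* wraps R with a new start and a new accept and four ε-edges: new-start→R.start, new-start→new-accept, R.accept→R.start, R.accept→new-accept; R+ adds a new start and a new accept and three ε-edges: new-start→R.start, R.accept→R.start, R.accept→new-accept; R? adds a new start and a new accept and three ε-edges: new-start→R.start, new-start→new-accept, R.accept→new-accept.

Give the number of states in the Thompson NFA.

28

Bottom-up over the parse tree:
Each of the 11 symbol leaves contributes a 2-state fragment.
  a|b — 6 states
  (a|b)·b — 7 states
  ((a|b)·b)+ — 9 states
  b|a — 6 states
  b·(b|a) — 7 states
  (b·(b|a))? — 9 states
  b·b — 3 states
  (b·b)? — 5 states
  (b·b)?·b — 6 states
  ((b·b)?·b)* — 8 states
  ((b·b)?·b)*·b — 9 states
  (((b·b)?·b)*·b)* — 11 states
  b·((a|b)·b)+·(b·(b|a))?·(((b·b)?·b)*·b)* — 28 states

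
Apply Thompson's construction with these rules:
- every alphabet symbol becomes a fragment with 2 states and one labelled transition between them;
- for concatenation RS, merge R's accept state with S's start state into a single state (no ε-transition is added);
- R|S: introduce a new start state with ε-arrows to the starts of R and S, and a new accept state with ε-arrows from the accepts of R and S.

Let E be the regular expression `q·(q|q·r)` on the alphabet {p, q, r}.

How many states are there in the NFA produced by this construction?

8

Bottom-up over the parse tree:
Each of the 4 symbol leaves contributes a 2-state fragment.
  q·r — 3 states
  q|q·r — 7 states
  q·(q|q·r) — 8 states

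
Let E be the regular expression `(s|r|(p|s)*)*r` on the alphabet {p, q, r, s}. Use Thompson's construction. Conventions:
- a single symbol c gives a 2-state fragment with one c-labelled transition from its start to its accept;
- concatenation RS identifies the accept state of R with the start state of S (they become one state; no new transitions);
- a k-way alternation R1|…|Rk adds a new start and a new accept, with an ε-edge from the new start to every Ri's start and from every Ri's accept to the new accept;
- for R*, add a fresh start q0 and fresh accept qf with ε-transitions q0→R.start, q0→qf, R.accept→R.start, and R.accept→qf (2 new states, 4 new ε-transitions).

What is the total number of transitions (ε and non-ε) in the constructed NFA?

23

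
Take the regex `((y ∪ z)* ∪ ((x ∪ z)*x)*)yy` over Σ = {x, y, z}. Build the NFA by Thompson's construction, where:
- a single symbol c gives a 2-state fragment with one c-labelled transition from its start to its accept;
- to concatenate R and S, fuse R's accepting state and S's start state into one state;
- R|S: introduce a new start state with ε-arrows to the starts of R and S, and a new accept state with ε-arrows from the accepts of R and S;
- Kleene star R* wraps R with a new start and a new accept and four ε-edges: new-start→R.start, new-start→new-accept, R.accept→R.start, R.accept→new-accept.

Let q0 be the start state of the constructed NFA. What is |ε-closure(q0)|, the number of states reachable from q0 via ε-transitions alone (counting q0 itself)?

14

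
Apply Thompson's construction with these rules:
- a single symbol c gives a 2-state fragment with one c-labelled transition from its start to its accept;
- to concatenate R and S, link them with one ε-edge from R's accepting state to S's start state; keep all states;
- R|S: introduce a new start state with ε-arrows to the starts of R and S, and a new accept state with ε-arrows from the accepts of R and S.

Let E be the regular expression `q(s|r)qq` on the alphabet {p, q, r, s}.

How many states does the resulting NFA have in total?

12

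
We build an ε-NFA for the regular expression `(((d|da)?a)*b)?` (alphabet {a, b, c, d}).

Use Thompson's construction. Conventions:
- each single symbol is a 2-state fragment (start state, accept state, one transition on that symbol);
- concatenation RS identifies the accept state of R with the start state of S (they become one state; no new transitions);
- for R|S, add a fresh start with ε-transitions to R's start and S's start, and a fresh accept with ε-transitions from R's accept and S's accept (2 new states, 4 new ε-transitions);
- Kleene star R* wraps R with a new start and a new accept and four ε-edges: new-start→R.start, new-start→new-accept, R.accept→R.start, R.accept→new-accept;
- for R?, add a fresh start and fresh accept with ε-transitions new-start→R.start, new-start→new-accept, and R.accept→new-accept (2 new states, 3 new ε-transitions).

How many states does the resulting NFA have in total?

15

Per subexpression:
Each of the 5 symbol leaves contributes a 2-state fragment.
  da = 3 states
  d|da = 7 states
  (d|da)? = 9 states
  (d|da)?a = 10 states
  ((d|da)?a)* = 12 states
  ((d|da)?a)*b = 13 states
  (((d|da)?a)*b)? = 15 states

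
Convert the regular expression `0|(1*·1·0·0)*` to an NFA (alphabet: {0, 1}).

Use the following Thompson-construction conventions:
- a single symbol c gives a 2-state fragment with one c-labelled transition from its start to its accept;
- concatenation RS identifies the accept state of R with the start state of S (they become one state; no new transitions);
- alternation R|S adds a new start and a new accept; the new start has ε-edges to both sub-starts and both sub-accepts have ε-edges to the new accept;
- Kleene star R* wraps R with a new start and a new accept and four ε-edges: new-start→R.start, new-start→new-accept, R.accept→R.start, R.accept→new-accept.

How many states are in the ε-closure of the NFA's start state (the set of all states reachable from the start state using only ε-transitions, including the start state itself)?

8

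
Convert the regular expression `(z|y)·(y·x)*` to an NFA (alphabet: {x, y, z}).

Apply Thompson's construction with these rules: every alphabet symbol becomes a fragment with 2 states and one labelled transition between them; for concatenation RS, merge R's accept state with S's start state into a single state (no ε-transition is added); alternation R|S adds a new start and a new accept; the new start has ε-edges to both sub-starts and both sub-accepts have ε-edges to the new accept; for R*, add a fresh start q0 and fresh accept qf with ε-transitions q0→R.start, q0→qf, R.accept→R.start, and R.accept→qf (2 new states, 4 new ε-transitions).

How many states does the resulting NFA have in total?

By structural recursion:
Each of the 4 symbol leaves contributes a 2-state fragment.
  z|y → 6 states
  y·x → 3 states
  (y·x)* → 5 states
  (z|y)·(y·x)* → 10 states

10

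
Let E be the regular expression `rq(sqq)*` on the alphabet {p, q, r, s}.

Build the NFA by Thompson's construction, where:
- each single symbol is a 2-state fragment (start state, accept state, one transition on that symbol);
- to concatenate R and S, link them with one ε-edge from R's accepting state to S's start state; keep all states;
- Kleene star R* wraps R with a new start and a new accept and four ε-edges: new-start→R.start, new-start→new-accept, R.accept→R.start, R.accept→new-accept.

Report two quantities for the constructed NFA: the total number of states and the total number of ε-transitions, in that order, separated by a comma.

Per subexpression:
Each of the 5 symbol leaves contributes 2 states and 0 ε-transitions.
  sqq : 6 states, 2 ε-transitions
  (sqq)* : 8 states, 6 ε-transitions
  rq(sqq)* : 12 states, 8 ε-transitions

12, 8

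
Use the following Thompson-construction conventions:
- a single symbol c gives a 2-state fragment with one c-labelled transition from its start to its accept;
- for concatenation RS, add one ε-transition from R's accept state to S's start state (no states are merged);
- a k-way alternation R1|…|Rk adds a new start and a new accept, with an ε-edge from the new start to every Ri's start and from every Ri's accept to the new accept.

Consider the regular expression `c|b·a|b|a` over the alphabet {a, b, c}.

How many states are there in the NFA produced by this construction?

12

Building bottom-up:
Each of the 5 symbol leaves contributes a 2-state fragment.
  b·a : 4 states
  c|b·a|b|a : 12 states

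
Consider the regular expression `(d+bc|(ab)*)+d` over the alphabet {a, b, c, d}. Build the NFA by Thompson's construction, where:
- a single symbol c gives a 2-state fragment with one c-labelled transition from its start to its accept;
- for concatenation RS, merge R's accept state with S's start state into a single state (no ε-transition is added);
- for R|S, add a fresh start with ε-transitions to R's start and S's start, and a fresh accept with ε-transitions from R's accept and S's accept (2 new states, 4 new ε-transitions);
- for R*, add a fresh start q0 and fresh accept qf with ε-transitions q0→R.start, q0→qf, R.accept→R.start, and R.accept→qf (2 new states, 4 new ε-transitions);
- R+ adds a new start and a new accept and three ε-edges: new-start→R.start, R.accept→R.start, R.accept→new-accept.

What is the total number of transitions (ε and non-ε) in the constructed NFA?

20

Recursing over subexpressions:
Each of the 6 symbol leaves contributes 1 transition (1 symbol, 0 ε).
  d+ = 4 transitions (1 symbol, 3 ε)
  d+bc = 6 transitions (3 symbol, 3 ε)
  ab = 2 transitions (2 symbol, 0 ε)
  (ab)* = 6 transitions (2 symbol, 4 ε)
  d+bc|(ab)* = 16 transitions (5 symbol, 11 ε)
  (d+bc|(ab)*)+ = 19 transitions (5 symbol, 14 ε)
  (d+bc|(ab)*)+d = 20 transitions (6 symbol, 14 ε)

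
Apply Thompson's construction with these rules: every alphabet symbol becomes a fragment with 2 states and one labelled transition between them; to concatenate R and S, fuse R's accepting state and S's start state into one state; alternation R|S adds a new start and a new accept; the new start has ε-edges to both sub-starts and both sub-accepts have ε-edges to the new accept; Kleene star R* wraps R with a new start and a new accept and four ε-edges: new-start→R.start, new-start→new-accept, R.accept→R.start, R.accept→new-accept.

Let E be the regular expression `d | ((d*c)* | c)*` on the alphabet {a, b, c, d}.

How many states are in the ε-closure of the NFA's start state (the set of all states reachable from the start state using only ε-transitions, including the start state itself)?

Work bottom-up. For each fragment F, track |ε-closure(F.start)| and whether F's accept lies in that closure (i.e. whether F accepts ε). A single-symbol fragment has closure size 1 and does not accept ε.
  d* — the star's fresh start ε-reaches both the body's start and the fresh accept: |ε-closure| = 2 + 1 = 3
  d*c — |ε-closure| = 3 + (1−1) = 3 (closure spills across the concat boundary because the left factor accepts ε)
  (d*c)* — |ε-closure| = 1 (new start) + 3 (body) + 1 (new accept) = 5
  (d*c)* | c — new start ε-reaches every alternative's start; at least one alternative accepts ε, so the union's new accept is reached too: |ε-closure| = 1 + 5 + 1 + 1 = 8
  ((d*c)* | c)* — new start has ε-edges to the inner start and to the new accept, so |ε-closure| = 2 + 8 = 10
  d | ((d*c)* | c)* — new start ε-reaches every alternative's start; at least one alternative accepts ε, so the union's new accept is reached too: |ε-closure| = 1 + 1 + 10 + 1 = 13

13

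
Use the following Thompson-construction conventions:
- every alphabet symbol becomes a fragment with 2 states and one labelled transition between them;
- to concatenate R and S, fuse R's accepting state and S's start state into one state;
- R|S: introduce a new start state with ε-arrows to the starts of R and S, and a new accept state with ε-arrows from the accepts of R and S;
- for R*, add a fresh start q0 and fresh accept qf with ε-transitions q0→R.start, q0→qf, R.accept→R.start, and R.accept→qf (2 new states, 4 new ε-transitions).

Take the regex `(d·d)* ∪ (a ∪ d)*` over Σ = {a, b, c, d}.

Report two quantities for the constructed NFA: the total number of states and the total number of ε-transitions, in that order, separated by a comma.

15, 16

Bottom-up over the parse tree:
Each of the 4 symbol leaves contributes 2 states and 0 ε-transitions.
  d·d — 3 states, 0 ε-transitions
  (d·d)* — 5 states, 4 ε-transitions
  a ∪ d — 6 states, 4 ε-transitions
  (a ∪ d)* — 8 states, 8 ε-transitions
  (d·d)* ∪ (a ∪ d)* — 15 states, 16 ε-transitions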